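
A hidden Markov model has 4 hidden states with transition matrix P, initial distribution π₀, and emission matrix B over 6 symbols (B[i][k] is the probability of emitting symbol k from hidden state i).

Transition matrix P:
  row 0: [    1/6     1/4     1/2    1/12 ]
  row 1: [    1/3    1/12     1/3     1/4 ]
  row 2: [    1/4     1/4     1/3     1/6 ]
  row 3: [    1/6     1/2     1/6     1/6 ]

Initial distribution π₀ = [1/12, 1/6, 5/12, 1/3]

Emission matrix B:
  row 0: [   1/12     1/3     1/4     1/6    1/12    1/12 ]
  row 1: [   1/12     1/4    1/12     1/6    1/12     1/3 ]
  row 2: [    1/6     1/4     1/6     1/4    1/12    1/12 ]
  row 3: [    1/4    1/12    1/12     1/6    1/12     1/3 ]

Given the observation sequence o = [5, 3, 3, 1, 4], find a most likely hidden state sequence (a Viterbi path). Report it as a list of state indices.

t=0: δ = [6.944e-03, 5.556e-02, 3.472e-02, 1.111e-01]  (obs o_0=5)
t=1: δ = [3.086e-03, 9.259e-03, 4.630e-03, 3.086e-03]  ψ = [1, 3, 1, 3]  (obs o_1=3)
t=2: δ = [5.144e-04, 2.572e-04, 7.716e-04, 3.858e-04]  ψ = [1, 3, 1, 1]  (obs o_2=3)
t=3: δ = [6.430e-05, 4.823e-05, 6.430e-05, 1.072e-05]  ψ = [2, 2, 0, 2]  (obs o_3=1)
t=4: δ = [1.340e-06, 1.340e-06, 2.679e-06, 1.005e-06]  ψ = [1, 0, 0, 1]  (obs o_4=4)
backtrack: best end state = 2; path = [3, 1, 2, 0, 2]

path = [3, 1, 2, 0, 2]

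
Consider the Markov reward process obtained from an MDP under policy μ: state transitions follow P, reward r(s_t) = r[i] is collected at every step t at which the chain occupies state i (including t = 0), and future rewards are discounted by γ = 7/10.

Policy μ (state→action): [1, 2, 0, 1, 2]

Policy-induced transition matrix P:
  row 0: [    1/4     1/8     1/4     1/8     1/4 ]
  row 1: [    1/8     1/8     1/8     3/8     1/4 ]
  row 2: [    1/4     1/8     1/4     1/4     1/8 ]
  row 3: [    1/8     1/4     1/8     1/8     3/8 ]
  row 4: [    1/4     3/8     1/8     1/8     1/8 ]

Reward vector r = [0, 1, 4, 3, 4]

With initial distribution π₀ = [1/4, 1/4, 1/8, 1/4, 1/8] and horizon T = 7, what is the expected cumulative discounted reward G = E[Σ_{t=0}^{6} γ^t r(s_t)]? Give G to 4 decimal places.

t=0: π = [0.2500, 0.2500, 0.1250, 0.2500, 0.1250], E[r] = 2.0000, γ^t·E[r] = 2.000000, running G = 2.000000
t=1: π = [0.1875, 0.1875, 0.1719, 0.2031, 0.2500], E[r] = 2.4844, γ^t·E[r] = 1.739063, running G = 3.739063
t=2: π = [0.2012, 0.2129, 0.1699, 0.1934, 0.2227], E[r] = 2.3633, γ^t·E[r] = 1.158008, running G = 4.897070
t=3: π = [0.1992, 0.2048, 0.1714, 0.1995, 0.2251], E[r] = 2.3892, γ^t·E[r] = 0.819482, running G = 5.716552
t=4: π = [0.1995, 0.2062, 0.1713, 0.1976, 0.2254], E[r] = 2.3859, γ^t·E[r] = 0.572853, running G = 6.289406
t=5: π = [0.1995, 0.2060, 0.1713, 0.1980, 0.2251], E[r] = 2.3858, γ^t·E[r] = 0.400983, running G = 6.690389
t=6: π = [0.1995, 0.2060, 0.1714, 0.1979, 0.2252], E[r] = 2.3860, γ^t·E[r] = 0.280711, running G = 6.971100

G = 6.9711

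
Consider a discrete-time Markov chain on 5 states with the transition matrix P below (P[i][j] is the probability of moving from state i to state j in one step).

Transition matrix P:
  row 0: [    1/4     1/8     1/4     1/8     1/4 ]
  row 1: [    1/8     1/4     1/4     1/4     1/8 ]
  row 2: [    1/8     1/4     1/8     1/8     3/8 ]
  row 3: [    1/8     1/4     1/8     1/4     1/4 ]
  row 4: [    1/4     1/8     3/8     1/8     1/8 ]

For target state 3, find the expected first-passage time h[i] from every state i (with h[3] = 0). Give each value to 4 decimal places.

First-step conditioning: h[3] = 0; for i ≠ 3, h[i] = 1 + Σ_k P[i][k]·h[k].
  h[0] = 1 + 1/4·h[0] + 1/8·h[1] + 1/4·h[2] + 1/4·h[4]
  h[1] = 1 + 1/8·h[0] + 1/4·h[1] + 1/4·h[2] + 1/8·h[4]
  h[2] = 1 + 1/8·h[0] + 1/4·h[1] + 1/8·h[2] + 3/8·h[4]
  h[4] = 1 + 1/4·h[0] + 1/8·h[1] + 3/8·h[2] + 1/8·h[4]
Solving the 4×4 linear system over states ≠ 3 gives exactly h = [4488/661, 3848/661, 4416/661, 0, 4480/661] (h[3] = 0 is the target).

h = [6.7897, 5.8215, 6.6808, 0.0000, 6.7776]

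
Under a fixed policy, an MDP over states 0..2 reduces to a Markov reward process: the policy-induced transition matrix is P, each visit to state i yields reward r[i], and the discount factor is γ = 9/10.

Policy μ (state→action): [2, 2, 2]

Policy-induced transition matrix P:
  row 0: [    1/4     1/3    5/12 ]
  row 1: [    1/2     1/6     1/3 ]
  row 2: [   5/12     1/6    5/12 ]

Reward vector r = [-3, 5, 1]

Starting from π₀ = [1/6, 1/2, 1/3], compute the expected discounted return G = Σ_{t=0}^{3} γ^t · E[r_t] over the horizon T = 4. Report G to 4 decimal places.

G = 3.0889

t=0: π = [0.1667, 0.5000, 0.3333], E[r] = 2.3333, γ^t·E[r] = 2.333333, running G = 2.333333
t=1: π = [0.4306, 0.1944, 0.3750], E[r] = 0.0556, γ^t·E[r] = 0.050000, running G = 2.383333
t=2: π = [0.3611, 0.2384, 0.4005], E[r] = 0.5093, γ^t·E[r] = 0.412500, running G = 2.795833
t=3: π = [0.3764, 0.2269, 0.3968], E[r] = 0.4020, γ^t·E[r] = 0.293063, running G = 3.088896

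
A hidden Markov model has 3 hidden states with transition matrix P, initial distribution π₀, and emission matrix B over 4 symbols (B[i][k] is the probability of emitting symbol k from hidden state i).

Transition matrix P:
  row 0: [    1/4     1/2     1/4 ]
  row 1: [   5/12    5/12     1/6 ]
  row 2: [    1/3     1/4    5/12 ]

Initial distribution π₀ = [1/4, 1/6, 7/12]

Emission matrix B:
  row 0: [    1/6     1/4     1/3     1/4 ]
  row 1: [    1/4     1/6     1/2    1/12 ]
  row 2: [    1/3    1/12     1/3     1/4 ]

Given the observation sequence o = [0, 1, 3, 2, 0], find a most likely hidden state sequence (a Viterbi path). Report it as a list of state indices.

path = [2, 0, 0, 1, 1]

t=0: δ = [4.167e-02, 4.167e-02, 1.944e-01]  (obs o_0=0)
t=1: δ = [1.620e-02, 8.102e-03, 6.752e-03]  ψ = [2, 2, 2]  (obs o_1=1)
t=2: δ = [1.013e-03, 6.752e-04, 1.013e-03]  ψ = [0, 0, 0]  (obs o_2=3)
t=3: δ = [1.125e-04, 2.532e-04, 1.407e-04]  ψ = [2, 0, 2]  (obs o_3=2)
t=4: δ = [1.758e-05, 2.637e-05, 1.954e-05]  ψ = [1, 1, 2]  (obs o_4=0)
backtrack: best end state = 1; path = [2, 0, 0, 1, 1]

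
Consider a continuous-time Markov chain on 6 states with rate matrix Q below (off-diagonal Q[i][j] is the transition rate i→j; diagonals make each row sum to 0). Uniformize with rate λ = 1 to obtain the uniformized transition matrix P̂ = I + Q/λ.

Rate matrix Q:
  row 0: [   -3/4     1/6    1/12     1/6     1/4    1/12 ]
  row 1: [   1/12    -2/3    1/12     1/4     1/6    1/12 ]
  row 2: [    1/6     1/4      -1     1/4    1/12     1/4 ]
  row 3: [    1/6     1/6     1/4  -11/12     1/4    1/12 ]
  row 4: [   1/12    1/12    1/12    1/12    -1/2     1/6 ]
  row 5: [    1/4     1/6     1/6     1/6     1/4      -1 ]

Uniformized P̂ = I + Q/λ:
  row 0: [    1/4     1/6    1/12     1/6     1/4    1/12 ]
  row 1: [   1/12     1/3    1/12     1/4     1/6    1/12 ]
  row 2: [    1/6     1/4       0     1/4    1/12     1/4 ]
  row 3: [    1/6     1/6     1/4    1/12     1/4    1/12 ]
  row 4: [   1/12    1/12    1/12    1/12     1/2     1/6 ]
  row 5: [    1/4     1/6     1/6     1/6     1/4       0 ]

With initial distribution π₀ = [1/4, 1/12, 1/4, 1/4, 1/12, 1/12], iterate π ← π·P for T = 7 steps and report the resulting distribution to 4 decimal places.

π = [0.1496, 0.1821, 0.1096, 0.1541, 0.2887, 0.1160]

t=0: π = [0.2500, 0.0833, 0.2500, 0.2500, 0.0833, 0.0833]
t=1: π = [0.1806, 0.1944, 0.1111, 0.1667, 0.2222, 0.1250]
t=2: π = [0.1574, 0.1898, 0.1123, 0.1597, 0.2708, 0.1100]
t=3: π = [0.1506, 0.1851, 0.1098, 0.1560, 0.2832, 0.1155]
t=4: π = [0.1498, 0.1831, 0.1098, 0.1546, 0.2871, 0.1156]
t=5: π = [0.1496, 0.1824, 0.1096, 0.1543, 0.2882, 0.1159]
t=6: π = [0.1496, 0.1822, 0.1096, 0.1541, 0.2886, 0.1160]
t=7: π = [0.1496, 0.1821, 0.1096, 0.1541, 0.2887, 0.1160]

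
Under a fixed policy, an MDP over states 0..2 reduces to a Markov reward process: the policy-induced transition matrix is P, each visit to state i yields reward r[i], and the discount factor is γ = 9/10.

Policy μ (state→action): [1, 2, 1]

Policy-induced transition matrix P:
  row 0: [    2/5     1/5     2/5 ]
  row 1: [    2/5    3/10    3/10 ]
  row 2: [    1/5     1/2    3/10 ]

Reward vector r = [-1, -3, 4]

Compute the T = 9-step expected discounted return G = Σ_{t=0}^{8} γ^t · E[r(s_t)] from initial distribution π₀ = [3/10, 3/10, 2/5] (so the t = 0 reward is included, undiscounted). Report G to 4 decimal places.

G = 0.3493

t=0: π = [0.3000, 0.3000, 0.4000], E[r] = 0.4000, γ^t·E[r] = 0.400000, running G = 0.400000
t=1: π = [0.3200, 0.3500, 0.3300], E[r] = -0.0500, γ^t·E[r] = -0.045000, running G = 0.355000
t=2: π = [0.3340, 0.3340, 0.3320], E[r] = -0.0080, γ^t·E[r] = -0.006480, running G = 0.348520
t=3: π = [0.3336, 0.3330, 0.3334], E[r] = 0.0010, γ^t·E[r] = 0.000729, running G = 0.349249
t=4: π = [0.3333, 0.3333, 0.3334], E[r] = 0.0002, γ^t·E[r] = 0.000105, running G = 0.349354
t=5: π = [0.3333, 0.3333, 0.3333], E[r] = 0.0000, γ^t·E[r] = -0.000012, running G = 0.349342
t=6: π = [0.3333, 0.3333, 0.3333], E[r] = 0.0000, γ^t·E[r] = -0.000002, running G = 0.349340
t=7: π = [0.3333, 0.3333, 0.3333], E[r] = 0.0000, γ^t·E[r] = 0.000000, running G = 0.349341
t=8: π = [0.3333, 0.3333, 0.3333], E[r] = 0.0000, γ^t·E[r] = 0.000000, running G = 0.349341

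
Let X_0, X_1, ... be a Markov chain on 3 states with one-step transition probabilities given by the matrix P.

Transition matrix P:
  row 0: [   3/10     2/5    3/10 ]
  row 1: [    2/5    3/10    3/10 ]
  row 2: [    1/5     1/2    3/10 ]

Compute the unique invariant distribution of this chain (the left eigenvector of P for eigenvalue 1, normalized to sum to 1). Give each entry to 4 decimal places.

Balance equations π_j = Σ_i π_i·P[i][j]:
  π_0 = 3/10·π_0 + 2/5·π_1 + 1/5·π_2
  π_1 = 2/5·π_0 + 3/10·π_1 + 1/2·π_2
  normalize: π_0 + π_1 + π_2 = 1
Solving the linear system gives exactly π = [17/55, 43/110, 3/10].

π = [0.3091, 0.3909, 0.3000]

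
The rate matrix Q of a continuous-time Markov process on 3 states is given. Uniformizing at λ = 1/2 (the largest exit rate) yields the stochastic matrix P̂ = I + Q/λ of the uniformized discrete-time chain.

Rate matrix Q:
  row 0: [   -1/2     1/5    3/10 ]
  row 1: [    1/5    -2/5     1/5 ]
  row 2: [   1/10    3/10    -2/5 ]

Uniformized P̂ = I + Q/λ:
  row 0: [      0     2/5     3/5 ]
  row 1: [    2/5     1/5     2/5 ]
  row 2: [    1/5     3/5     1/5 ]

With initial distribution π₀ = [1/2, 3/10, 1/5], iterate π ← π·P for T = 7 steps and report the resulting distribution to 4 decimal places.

π = [0.2327, 0.3954, 0.3719]

t=0: π = [0.5000, 0.3000, 0.2000]
t=1: π = [0.1600, 0.3800, 0.4600]
t=2: π = [0.2440, 0.4160, 0.3400]
t=3: π = [0.2344, 0.3848, 0.3808]
t=4: π = [0.2301, 0.3992, 0.3707]
t=5: π = [0.2338, 0.3943, 0.3719]
t=6: π = [0.2321, 0.3955, 0.3724]
t=7: π = [0.2327, 0.3954, 0.3719]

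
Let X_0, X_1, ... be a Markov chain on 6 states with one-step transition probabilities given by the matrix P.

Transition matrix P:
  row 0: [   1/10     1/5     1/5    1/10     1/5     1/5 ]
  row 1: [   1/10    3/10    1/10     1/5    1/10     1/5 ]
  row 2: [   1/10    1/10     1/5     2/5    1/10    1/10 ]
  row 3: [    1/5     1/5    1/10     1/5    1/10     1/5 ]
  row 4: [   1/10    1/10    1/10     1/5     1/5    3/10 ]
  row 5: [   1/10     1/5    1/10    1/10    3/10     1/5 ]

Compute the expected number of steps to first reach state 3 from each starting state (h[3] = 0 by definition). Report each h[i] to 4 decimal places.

h = [5.5558, 5.1549, 3.9508, 0.0000, 5.2135, 5.6821]

First-step conditioning: h[3] = 0; for i ≠ 3, h[i] = 1 + Σ_k P[i][k]·h[k].
  h[0] = 1 + 1/10·h[0] + 1/5·h[1] + 1/5·h[2] + 1/5·h[4] + 1/5·h[5]
  h[1] = 1 + 1/10·h[0] + 3/10·h[1] + 1/10·h[2] + 1/10·h[4] + 1/5·h[5]
  h[2] = 1 + 1/10·h[0] + 1/10·h[1] + 1/5·h[2] + 1/10·h[4] + 1/10·h[5]
  h[4] = 1 + 1/10·h[0] + 1/10·h[1] + 1/10·h[2] + 1/5·h[4] + 3/10·h[5]
  h[5] = 1 + 1/10·h[0] + 1/5·h[1] + 1/10·h[2] + 3/10·h[4] + 1/5·h[5]
Solving the 5×5 linear system over states ≠ 3 gives exactly h = [21340/3841, 19800/3841, 15175/3841, 0, 20025/3841, 21825/3841] (h[3] = 0 is the target).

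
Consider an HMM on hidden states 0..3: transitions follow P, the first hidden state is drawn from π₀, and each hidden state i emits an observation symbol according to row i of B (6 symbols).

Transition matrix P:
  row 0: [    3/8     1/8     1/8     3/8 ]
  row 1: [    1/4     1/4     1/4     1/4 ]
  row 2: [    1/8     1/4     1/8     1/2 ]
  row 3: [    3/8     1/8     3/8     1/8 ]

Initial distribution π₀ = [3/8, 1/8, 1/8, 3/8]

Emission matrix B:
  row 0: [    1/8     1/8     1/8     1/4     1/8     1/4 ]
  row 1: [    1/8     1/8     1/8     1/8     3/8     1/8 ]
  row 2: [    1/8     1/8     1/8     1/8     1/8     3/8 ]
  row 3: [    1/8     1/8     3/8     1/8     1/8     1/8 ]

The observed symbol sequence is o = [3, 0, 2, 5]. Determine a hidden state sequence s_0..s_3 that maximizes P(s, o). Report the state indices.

t=0: δ = [9.375e-02, 1.562e-02, 1.562e-02, 4.688e-02]  (obs o_0=3)
t=1: δ = [4.395e-03, 1.465e-03, 2.197e-03, 4.395e-03]  ψ = [0, 0, 3, 0]  (obs o_1=0)
t=2: δ = [2.060e-04, 6.866e-05, 2.060e-04, 6.180e-04]  ψ = [0, 0, 3, 0]  (obs o_2=2)
t=3: δ = [5.794e-05, 9.656e-06, 8.690e-05, 1.287e-05]  ψ = [3, 3, 3, 2]  (obs o_3=5)
backtrack: best end state = 2; path = [0, 0, 3, 2]

path = [0, 0, 3, 2]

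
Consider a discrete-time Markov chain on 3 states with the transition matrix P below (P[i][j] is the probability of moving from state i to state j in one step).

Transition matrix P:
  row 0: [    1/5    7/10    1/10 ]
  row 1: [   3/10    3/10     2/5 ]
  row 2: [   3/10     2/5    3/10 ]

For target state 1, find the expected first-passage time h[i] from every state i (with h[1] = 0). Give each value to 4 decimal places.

h = [1.5094, 0.0000, 2.0755]

First-step conditioning: h[1] = 0; for i ≠ 1, h[i] = 1 + Σ_k P[i][k]·h[k].
  h[0] = 1 + 1/5·h[0] + 1/10·h[2]
  h[2] = 1 + 3/10·h[0] + 3/10·h[2]
Solving the 2×2 linear system over states ≠ 1 gives exactly h = [80/53, 0, 110/53] (h[1] = 0 is the target).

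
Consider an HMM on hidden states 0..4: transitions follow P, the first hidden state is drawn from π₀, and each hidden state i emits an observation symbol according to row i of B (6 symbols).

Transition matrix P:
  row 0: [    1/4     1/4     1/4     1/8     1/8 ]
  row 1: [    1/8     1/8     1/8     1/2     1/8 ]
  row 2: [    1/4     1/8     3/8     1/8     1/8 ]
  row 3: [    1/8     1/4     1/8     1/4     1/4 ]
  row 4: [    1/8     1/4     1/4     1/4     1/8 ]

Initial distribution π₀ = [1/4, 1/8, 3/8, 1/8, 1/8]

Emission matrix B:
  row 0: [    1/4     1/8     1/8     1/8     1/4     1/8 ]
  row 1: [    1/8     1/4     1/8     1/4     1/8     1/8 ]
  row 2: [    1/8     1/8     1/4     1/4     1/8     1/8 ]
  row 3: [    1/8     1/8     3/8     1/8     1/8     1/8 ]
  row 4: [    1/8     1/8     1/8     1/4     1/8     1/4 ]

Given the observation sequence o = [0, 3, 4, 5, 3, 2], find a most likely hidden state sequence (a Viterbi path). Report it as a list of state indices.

t=0: δ = [6.250e-02, 1.562e-02, 4.688e-02, 1.562e-02, 1.562e-02]  (obs o_0=0)
t=1: δ = [1.953e-03, 3.906e-03, 4.395e-03, 9.766e-04, 1.953e-03]  ψ = [0, 0, 2, 0, 0]  (obs o_1=3)
t=2: δ = [2.747e-04, 6.866e-05, 2.060e-04, 2.441e-04, 6.866e-05]  ψ = [2, 2, 2, 1, 2]  (obs o_2=4)
t=3: δ = [8.583e-06, 8.583e-06, 9.656e-06, 7.629e-06, 1.526e-05]  ψ = [0, 0, 2, 3, 3]  (obs o_3=5)
t=4: δ = [3.017e-07, 9.537e-07, 9.537e-07, 5.364e-07, 4.768e-07]  ψ = [2, 4, 4, 1, 3]  (obs o_4=3)
t=5: δ = [2.980e-08, 1.676e-08, 8.941e-08, 1.788e-07, 1.676e-08]  ψ = [2, 3, 2, 1, 3]  (obs o_5=2)
backtrack: best end state = 3; path = [0, 1, 3, 4, 1, 3]

path = [0, 1, 3, 4, 1, 3]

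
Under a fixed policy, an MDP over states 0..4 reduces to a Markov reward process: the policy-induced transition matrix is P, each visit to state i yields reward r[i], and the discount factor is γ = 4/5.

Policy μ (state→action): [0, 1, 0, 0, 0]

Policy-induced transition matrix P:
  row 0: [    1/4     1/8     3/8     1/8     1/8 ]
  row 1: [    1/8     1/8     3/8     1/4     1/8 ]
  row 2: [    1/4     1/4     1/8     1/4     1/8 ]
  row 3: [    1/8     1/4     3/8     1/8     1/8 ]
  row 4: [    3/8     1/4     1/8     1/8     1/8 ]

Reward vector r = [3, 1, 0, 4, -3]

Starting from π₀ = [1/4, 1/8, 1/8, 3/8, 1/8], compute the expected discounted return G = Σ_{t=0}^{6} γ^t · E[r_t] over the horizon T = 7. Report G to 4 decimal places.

t=0: π = [0.2500, 0.1250, 0.1250, 0.3750, 0.1250], E[r] = 2.0000, γ^t·E[r] = 2.000000, running G = 2.000000
t=1: π = [0.2031, 0.2031, 0.3125, 0.1563, 0.1250], E[r] = 1.0625, γ^t·E[r] = 0.850000, running G = 2.850000
t=2: π = [0.2207, 0.1992, 0.2656, 0.1895, 0.1250], E[r] = 1.2441, γ^t·E[r] = 0.796250, running G = 3.646250
t=3: π = [0.2170, 0.1975, 0.2773, 0.1831, 0.1250], E[r] = 1.2061, γ^t·E[r] = 0.617500, running G = 4.263750
t=4: π = [0.2180, 0.1982, 0.2744, 0.1844, 0.1250], E[r] = 1.2148, γ^t·E[r] = 0.497563, running G = 4.761313
t=5: π = [0.2178, 0.1980, 0.2751, 0.1841, 0.1250], E[r] = 1.2127, γ^t·E[r] = 0.397375, running G = 5.158688
t=6: π = [0.2179, 0.1980, 0.2750, 0.1841, 0.1250], E[r] = 1.2132, γ^t·E[r] = 0.318032, running G = 5.476719

G = 5.4767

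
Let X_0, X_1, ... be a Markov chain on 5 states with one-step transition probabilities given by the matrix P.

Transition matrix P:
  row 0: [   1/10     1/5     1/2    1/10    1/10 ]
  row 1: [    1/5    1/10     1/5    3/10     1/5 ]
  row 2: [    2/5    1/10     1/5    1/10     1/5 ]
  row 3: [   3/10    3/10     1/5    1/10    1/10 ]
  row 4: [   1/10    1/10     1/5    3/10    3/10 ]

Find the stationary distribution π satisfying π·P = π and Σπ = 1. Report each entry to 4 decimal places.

π = [0.2297, 0.1563, 0.2689, 0.1669, 0.1782]

Balance equations π_j = Σ_i π_i·P[i][j]:
  π_0 = 1/10·π_0 + 1/5·π_1 + 2/5·π_2 + 3/10·π_3 + 1/10·π_4
  π_1 = 1/5·π_0 + 1/10·π_1 + 1/10·π_2 + 3/10·π_3 + 1/10·π_4
  π_2 = 1/2·π_0 + 1/5·π_1 + 1/5·π_2 + 1/5·π_3 + 1/5·π_4
  π_3 = 1/10·π_0 + 3/10·π_1 + 1/10·π_2 + 1/10·π_3 + 3/10·π_4
  normalize: π_0 + π_1 + π_2 + π_3 + π_4 = 1
Solving the linear system gives exactly π = [653/2843, 889/5686, 1529/5686, 949/5686, 1013/5686].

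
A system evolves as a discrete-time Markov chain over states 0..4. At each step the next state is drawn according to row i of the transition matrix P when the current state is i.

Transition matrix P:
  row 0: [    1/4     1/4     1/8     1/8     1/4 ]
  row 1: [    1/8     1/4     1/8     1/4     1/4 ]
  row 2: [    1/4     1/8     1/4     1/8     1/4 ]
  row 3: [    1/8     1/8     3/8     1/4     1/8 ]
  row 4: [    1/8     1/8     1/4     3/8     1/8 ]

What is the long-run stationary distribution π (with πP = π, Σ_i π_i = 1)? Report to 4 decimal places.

π = [0.1764, 0.1681, 0.2349, 0.2233, 0.1974]

Balance equations π_j = Σ_i π_i·P[i][j]:
  π_0 = 1/4·π_0 + 1/8·π_1 + 1/4·π_2 + 1/8·π_3 + 1/8·π_4
  π_1 = 1/4·π_0 + 1/4·π_1 + 1/8·π_2 + 1/8·π_3 + 1/8·π_4
  π_2 = 1/8·π_0 + 1/8·π_1 + 1/4·π_2 + 3/8·π_3 + 1/4·π_4
  π_3 = 1/8·π_0 + 1/4·π_1 + 1/8·π_2 + 1/4·π_3 + 3/8·π_4
  normalize: π_0 + π_1 + π_2 + π_3 + π_4 = 1
Solving the linear system gives exactly π = [655/3713, 624/3713, 872/3713, 829/3713, 733/3713].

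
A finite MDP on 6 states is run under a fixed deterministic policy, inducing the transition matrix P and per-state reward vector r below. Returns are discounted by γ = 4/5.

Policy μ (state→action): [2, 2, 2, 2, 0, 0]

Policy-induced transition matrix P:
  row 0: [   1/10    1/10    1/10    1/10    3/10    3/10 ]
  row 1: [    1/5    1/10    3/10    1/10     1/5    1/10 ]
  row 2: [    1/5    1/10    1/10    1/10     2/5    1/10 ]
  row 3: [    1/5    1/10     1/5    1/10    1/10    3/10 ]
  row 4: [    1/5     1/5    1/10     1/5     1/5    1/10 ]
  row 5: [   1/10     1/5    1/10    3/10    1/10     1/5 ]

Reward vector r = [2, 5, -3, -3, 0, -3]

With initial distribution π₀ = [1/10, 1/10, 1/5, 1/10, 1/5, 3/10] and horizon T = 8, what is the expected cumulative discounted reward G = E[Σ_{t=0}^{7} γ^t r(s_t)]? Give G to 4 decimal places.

G = -2.4094

t=0: π = [0.1000, 0.1000, 0.2000, 0.1000, 0.2000, 0.3000], E[r] = -1.1000, γ^t·E[r] = -1.100000, running G = -1.100000
t=1: π = [0.1600, 0.1500, 0.1300, 0.1800, 0.2100, 0.1700], E[r] = -0.3700, γ^t·E[r] = -0.296000, running G = -1.396000
t=2: π = [0.1670, 0.1380, 0.1480, 0.1550, 0.2070, 0.1850], E[r] = -0.4400, γ^t·E[r] = -0.281600, running G = -1.677600
t=3: π = [0.1648, 0.1392, 0.1431, 0.1577, 0.2123, 0.1829], E[r] = -0.4255, γ^t·E[r] = -0.217856, running G = -1.895456
t=4: π = [0.1652, 0.1395, 0.1436, 0.1578, 0.2110, 0.1828], E[r] = -0.4246, γ^t·E[r] = -0.173904, running G = -2.069360
t=5: π = [0.1652, 0.1394, 0.1437, 0.1577, 0.2112, 0.1829], E[r] = -0.4254, γ^t·E[r] = -0.139392, running G = -2.208752
t=6: π = [0.1652, 0.1394, 0.1436, 0.1577, 0.2112, 0.1829], E[r] = -0.4252, γ^t·E[r] = -0.111458, running G = -2.320210
t=7: π = [0.1652, 0.1394, 0.1437, 0.1577, 0.2112, 0.1829], E[r] = -0.4252, γ^t·E[r] = -0.089171, running G = -2.409381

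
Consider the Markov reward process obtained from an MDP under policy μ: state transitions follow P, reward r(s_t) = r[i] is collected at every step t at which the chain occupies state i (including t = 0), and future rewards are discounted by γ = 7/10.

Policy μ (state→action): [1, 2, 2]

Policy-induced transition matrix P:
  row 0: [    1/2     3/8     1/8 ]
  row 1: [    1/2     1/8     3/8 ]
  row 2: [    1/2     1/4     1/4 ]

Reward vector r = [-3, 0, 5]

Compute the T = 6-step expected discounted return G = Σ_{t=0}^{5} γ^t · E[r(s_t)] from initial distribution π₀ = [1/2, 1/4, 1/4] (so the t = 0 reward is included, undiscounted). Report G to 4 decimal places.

t=0: π = [0.5000, 0.2500, 0.2500], E[r] = -0.2500, γ^t·E[r] = -0.250000, running G = -0.250000
t=1: π = [0.5000, 0.2813, 0.2188], E[r] = -0.4063, γ^t·E[r] = -0.284375, running G = -0.534375
t=2: π = [0.5000, 0.2773, 0.2227], E[r] = -0.3867, γ^t·E[r] = -0.189492, running G = -0.723867
t=3: π = [0.5000, 0.2778, 0.2222], E[r] = -0.3892, γ^t·E[r] = -0.133482, running G = -0.857349
t=4: π = [0.5000, 0.2778, 0.2222], E[r] = -0.3889, γ^t·E[r] = -0.093364, running G = -0.950713
t=5: π = [0.5000, 0.2778, 0.2222], E[r] = -0.3889, γ^t·E[r] = -0.065361, running G = -1.016074

G = -1.0161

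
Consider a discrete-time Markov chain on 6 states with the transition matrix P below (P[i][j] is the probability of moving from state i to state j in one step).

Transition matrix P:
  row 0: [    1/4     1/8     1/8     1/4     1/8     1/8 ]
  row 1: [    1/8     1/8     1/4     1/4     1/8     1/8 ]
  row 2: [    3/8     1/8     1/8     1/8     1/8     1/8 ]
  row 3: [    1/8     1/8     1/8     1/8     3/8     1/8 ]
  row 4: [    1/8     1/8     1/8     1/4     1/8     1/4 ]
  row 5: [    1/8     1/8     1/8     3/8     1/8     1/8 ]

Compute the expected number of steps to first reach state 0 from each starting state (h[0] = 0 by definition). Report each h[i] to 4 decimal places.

h = [0.0000, 6.0488, 4.6829, 6.2439, 6.2439, 6.2439]

First-step conditioning: h[0] = 0; for i ≠ 0, h[i] = 1 + Σ_k P[i][k]·h[k].
  h[1] = 1 + 1/8·h[1] + 1/4·h[2] + 1/4·h[3] + 1/8·h[4] + 1/8·h[5]
  h[2] = 1 + 1/8·h[1] + 1/8·h[2] + 1/8·h[3] + 1/8·h[4] + 1/8·h[5]
  h[3] = 1 + 1/8·h[1] + 1/8·h[2] + 1/8·h[3] + 3/8·h[4] + 1/8·h[5]
  h[4] = 1 + 1/8·h[1] + 1/8·h[2] + 1/4·h[3] + 1/8·h[4] + 1/4·h[5]
  h[5] = 1 + 1/8·h[1] + 1/8·h[2] + 3/8·h[3] + 1/8·h[4] + 1/8·h[5]
Solving the 5×5 linear system over states ≠ 0 gives exactly h = [0, 248/41, 192/41, 256/41, 256/41, 256/41] (h[0] = 0 is the target).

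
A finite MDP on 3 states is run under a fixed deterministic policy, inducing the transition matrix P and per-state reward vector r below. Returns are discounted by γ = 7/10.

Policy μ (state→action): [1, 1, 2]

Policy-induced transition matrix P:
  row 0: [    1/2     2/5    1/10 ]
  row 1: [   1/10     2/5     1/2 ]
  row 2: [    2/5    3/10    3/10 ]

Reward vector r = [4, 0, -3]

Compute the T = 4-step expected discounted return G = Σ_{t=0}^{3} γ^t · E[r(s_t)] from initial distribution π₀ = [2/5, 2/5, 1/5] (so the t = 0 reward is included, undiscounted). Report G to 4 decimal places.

t=0: π = [0.4000, 0.4000, 0.2000], E[r] = 1.0000, γ^t·E[r] = 1.000000, running G = 1.000000
t=1: π = [0.3200, 0.3800, 0.3000], E[r] = 0.3800, γ^t·E[r] = 0.266000, running G = 1.266000
t=2: π = [0.3180, 0.3700, 0.3120], E[r] = 0.3360, γ^t·E[r] = 0.164640, running G = 1.430640
t=3: π = [0.3208, 0.3688, 0.3104], E[r] = 0.3520, γ^t·E[r] = 0.120736, running G = 1.551376

G = 1.5514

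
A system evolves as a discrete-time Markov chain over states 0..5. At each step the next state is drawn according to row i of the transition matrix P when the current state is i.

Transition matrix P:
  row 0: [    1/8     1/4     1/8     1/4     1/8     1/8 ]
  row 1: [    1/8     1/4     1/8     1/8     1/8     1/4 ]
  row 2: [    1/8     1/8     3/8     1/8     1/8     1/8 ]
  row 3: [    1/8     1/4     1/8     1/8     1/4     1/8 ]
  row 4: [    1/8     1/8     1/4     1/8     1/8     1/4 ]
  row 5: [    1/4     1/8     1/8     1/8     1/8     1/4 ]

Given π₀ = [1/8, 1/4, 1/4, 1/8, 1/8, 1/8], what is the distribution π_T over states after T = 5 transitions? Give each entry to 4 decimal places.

π = [0.1487, 0.1846, 0.1905, 0.1436, 0.1429, 0.1896]

t=0: π = [0.1250, 0.2500, 0.2500, 0.1250, 0.1250, 0.1250]
t=1: π = [0.1406, 0.1875, 0.2031, 0.1406, 0.1406, 0.1875]
t=2: π = [0.1484, 0.1836, 0.1934, 0.1426, 0.1426, 0.1895]
t=3: π = [0.1487, 0.1843, 0.1912, 0.1436, 0.1428, 0.1895]
t=4: π = [0.1487, 0.1846, 0.1906, 0.1436, 0.1429, 0.1896]
t=5: π = [0.1487, 0.1846, 0.1905, 0.1436, 0.1429, 0.1896]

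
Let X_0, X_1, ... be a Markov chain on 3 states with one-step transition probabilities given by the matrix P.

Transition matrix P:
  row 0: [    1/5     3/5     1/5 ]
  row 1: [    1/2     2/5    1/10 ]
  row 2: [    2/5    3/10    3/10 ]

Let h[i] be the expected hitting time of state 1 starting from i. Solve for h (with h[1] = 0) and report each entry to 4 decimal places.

First-step conditioning: h[1] = 0; for i ≠ 1, h[i] = 1 + Σ_k P[i][k]·h[k].
  h[0] = 1 + 1/5·h[0] + 1/5·h[2]
  h[2] = 1 + 2/5·h[0] + 3/10·h[2]
Solving the 2×2 linear system over states ≠ 1 gives exactly h = [15/8, 0, 5/2] (h[1] = 0 is the target).

h = [1.8750, 0.0000, 2.5000]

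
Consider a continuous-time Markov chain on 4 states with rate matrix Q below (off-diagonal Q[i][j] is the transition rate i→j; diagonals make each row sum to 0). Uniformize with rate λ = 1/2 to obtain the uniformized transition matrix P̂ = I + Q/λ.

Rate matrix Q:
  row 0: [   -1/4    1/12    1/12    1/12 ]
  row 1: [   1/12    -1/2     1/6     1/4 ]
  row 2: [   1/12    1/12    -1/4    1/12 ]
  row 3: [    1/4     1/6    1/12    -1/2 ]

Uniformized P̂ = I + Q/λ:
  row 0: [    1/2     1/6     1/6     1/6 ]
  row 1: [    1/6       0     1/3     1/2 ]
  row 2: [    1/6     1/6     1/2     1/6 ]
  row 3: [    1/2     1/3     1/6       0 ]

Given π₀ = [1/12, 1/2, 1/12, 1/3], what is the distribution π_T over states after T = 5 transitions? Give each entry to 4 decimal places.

π = [0.3452, 0.1690, 0.2926, 0.1932]

t=0: π = [0.0833, 0.5000, 0.0833, 0.3333]
t=1: π = [0.3056, 0.1389, 0.2778, 0.2778]
t=2: π = [0.3611, 0.1898, 0.2824, 0.1667]
t=3: π = [0.3426, 0.1628, 0.2924, 0.2022]
t=4: π = [0.3483, 0.1732, 0.2913, 0.1872]
t=5: π = [0.3452, 0.1690, 0.2926, 0.1932]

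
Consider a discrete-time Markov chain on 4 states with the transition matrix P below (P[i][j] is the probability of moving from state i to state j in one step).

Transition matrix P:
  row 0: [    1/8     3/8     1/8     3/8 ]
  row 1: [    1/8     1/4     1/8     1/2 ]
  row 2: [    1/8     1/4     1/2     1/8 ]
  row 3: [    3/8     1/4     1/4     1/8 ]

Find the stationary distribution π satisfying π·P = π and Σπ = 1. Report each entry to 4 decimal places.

π = [0.1941, 0.2743, 0.2553, 0.2764]

Balance equations π_j = Σ_i π_i·P[i][j]:
  π_0 = 1/8·π_0 + 1/8·π_1 + 1/8·π_2 + 3/8·π_3
  π_1 = 3/8·π_0 + 1/4·π_1 + 1/4·π_2 + 1/4·π_3
  π_2 = 1/8·π_0 + 1/8·π_1 + 1/2·π_2 + 1/4·π_3
  normalize: π_0 + π_1 + π_2 + π_3 = 1
Solving the linear system gives exactly π = [46/237, 65/237, 121/474, 131/474].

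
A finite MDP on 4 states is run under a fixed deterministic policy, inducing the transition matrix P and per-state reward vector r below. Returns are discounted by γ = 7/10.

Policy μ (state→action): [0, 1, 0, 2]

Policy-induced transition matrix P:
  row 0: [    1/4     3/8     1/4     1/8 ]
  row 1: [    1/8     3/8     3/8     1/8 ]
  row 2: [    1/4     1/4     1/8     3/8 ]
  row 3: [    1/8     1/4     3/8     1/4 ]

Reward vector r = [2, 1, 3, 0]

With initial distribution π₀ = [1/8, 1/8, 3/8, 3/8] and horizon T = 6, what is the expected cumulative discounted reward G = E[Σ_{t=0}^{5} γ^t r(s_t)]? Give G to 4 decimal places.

G = 4.4090

t=0: π = [0.1250, 0.1250, 0.3750, 0.3750], E[r] = 1.5000, γ^t·E[r] = 1.500000, running G = 1.500000
t=1: π = [0.1875, 0.2813, 0.2656, 0.2656], E[r] = 1.4531, γ^t·E[r] = 1.017188, running G = 2.517188
t=2: π = [0.1816, 0.3086, 0.2852, 0.2246], E[r] = 1.5273, γ^t·E[r] = 0.748398, running G = 3.265586
t=3: π = [0.1833, 0.3113, 0.2810, 0.2244], E[r] = 1.5210, γ^t·E[r] = 0.521702, running G = 3.787288
t=4: π = [0.1830, 0.3118, 0.2818, 0.2233], E[r] = 1.5234, γ^t·E[r] = 0.365770, running G = 4.153058
t=5: π = [0.1831, 0.3119, 0.2817, 0.2234], E[r] = 1.5231, γ^t·E[r] = 0.255981, running G = 4.409039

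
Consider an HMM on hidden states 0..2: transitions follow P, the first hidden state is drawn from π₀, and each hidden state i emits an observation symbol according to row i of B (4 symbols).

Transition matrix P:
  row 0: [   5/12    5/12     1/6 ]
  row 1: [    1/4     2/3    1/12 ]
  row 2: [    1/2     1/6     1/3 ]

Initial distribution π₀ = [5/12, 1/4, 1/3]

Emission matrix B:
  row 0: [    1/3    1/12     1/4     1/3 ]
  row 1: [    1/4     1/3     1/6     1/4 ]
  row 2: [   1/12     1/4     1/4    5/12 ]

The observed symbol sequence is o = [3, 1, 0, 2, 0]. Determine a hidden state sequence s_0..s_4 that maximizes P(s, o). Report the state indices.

path = [0, 1, 1, 1, 1]

t=0: δ = [1.389e-01, 6.250e-02, 1.389e-01]  (obs o_0=3)
t=1: δ = [5.787e-03, 1.929e-02, 1.157e-02]  ψ = [2, 0, 2]  (obs o_1=1)
t=2: δ = [1.929e-03, 3.215e-03, 3.215e-04]  ψ = [2, 1, 2]  (obs o_2=0)
t=3: δ = [2.009e-04, 3.572e-04, 8.038e-05]  ψ = [0, 1, 0]  (obs o_3=2)
t=4: δ = [2.977e-05, 5.954e-05, 2.791e-06]  ψ = [1, 1, 0]  (obs o_4=0)
backtrack: best end state = 1; path = [0, 1, 1, 1, 1]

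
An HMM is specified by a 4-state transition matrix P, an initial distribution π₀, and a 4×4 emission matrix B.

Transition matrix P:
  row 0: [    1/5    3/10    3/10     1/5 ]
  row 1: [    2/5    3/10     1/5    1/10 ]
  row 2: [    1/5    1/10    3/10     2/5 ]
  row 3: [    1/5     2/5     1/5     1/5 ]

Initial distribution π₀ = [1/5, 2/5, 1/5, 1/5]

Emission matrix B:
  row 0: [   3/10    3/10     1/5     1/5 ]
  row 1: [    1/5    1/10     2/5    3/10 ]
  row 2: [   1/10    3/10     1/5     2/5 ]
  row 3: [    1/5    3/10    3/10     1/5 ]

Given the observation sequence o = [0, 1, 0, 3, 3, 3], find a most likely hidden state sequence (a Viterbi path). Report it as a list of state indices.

path = [1, 0, 0, 2, 2, 2]

t=0: δ = [6.000e-02, 8.000e-02, 2.000e-02, 4.000e-02]  (obs o_0=0)
t=1: δ = [9.600e-03, 2.400e-03, 5.400e-03, 3.600e-03]  ψ = [1, 1, 0, 0]  (obs o_1=1)
t=2: δ = [5.760e-04, 5.760e-04, 2.880e-04, 4.320e-04]  ψ = [0, 0, 0, 2]  (obs o_2=0)
t=3: δ = [4.608e-05, 5.184e-05, 6.912e-05, 2.304e-05]  ψ = [1, 0, 0, 0]  (obs o_3=3)
t=4: δ = [4.147e-06, 4.666e-06, 8.294e-06, 5.530e-06]  ψ = [1, 1, 2, 2]  (obs o_4=3)
t=5: δ = [3.732e-07, 6.636e-07, 9.953e-07, 6.636e-07]  ψ = [1, 3, 2, 2]  (obs o_5=3)
backtrack: best end state = 2; path = [1, 0, 0, 2, 2, 2]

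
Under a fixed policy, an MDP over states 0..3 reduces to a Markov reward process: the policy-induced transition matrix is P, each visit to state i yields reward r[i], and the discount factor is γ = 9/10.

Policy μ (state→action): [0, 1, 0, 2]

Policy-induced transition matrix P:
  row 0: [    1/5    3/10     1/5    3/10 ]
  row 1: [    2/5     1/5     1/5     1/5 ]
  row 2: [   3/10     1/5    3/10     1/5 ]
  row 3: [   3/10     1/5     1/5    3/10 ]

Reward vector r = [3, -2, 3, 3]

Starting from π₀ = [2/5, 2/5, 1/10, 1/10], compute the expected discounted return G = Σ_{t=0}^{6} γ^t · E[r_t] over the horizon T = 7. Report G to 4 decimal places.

G = 8.7644

t=0: π = [0.4000, 0.4000, 0.1000, 0.1000], E[r] = 1.0000, γ^t·E[r] = 1.000000, running G = 1.000000
t=1: π = [0.3000, 0.2400, 0.2100, 0.2500], E[r] = 1.8000, γ^t·E[r] = 1.620000, running G = 2.620000
t=2: π = [0.2940, 0.2300, 0.2210, 0.2550], E[r] = 1.8500, γ^t·E[r] = 1.498500, running G = 4.118500
t=3: π = [0.2936, 0.2294, 0.2221, 0.2549], E[r] = 1.8530, γ^t·E[r] = 1.350837, running G = 5.469337
t=4: π = [0.2936, 0.2294, 0.2222, 0.2549], E[r] = 1.8532, γ^t·E[r] = 1.215885, running G = 6.685222
t=5: π = [0.2936, 0.2294, 0.2222, 0.2548], E[r] = 1.8532, γ^t·E[r] = 1.094302, running G = 7.779523
t=6: π = [0.2936, 0.2294, 0.2222, 0.2548], E[r] = 1.8532, γ^t·E[r] = 0.984872, running G = 8.764396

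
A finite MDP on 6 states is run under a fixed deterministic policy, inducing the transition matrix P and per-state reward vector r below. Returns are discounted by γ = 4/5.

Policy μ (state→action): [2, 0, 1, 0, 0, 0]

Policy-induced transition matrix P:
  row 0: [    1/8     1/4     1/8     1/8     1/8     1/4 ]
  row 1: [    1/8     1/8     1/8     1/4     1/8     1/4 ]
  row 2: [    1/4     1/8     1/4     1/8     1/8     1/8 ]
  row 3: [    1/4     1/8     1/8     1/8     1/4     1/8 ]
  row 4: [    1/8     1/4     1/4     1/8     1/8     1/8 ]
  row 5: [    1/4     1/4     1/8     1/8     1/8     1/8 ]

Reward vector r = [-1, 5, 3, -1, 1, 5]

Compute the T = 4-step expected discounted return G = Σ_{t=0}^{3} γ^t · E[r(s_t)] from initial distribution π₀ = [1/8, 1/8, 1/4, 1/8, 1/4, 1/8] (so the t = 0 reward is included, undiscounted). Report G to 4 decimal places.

t=0: π = [0.1250, 0.1250, 0.2500, 0.1250, 0.2500, 0.1250], E[r] = 2.0000, γ^t·E[r] = 2.000000, running G = 2.000000
t=1: π = [0.1875, 0.1875, 0.1875, 0.1406, 0.1406, 0.1563], E[r] = 2.0938, γ^t·E[r] = 1.675000, running G = 3.675000
t=2: π = [0.1855, 0.1855, 0.1660, 0.1484, 0.1426, 0.1719], E[r] = 2.0938, γ^t·E[r] = 1.340000, running G = 5.015000
t=3: π = [0.1858, 0.1875, 0.1636, 0.1482, 0.1436, 0.1714], E[r] = 2.0947, γ^t·E[r] = 1.072500, running G = 6.087500

G = 6.0875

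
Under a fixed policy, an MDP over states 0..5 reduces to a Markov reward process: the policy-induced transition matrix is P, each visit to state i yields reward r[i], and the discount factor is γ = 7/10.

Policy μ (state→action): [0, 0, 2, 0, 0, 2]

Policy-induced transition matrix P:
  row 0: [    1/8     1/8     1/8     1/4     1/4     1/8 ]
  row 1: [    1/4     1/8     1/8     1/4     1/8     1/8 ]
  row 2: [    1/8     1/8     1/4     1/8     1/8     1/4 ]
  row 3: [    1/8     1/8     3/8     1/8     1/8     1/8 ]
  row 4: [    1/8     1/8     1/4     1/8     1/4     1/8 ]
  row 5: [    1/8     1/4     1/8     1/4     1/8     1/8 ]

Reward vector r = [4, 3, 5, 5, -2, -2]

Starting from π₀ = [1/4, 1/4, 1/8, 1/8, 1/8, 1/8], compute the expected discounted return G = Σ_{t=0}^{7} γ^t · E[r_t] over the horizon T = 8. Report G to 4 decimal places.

G = 7.5682

t=0: π = [0.2500, 0.2500, 0.1250, 0.1250, 0.1250, 0.1250], E[r] = 2.5000, γ^t·E[r] = 2.500000, running G = 2.500000
t=1: π = [0.1563, 0.1406, 0.1875, 0.2031, 0.1719, 0.1406], E[r] = 2.3750, γ^t·E[r] = 1.662500, running G = 4.162500
t=2: π = [0.1426, 0.1426, 0.2207, 0.1797, 0.1660, 0.1484], E[r] = 2.3711, γ^t·E[r] = 1.161836, running G = 5.324336
t=3: π = [0.1428, 0.1436, 0.2183, 0.1792, 0.1636, 0.1526], E[r] = 2.3569, γ^t·E[r] = 0.808428, running G = 6.132764
t=4: π = [0.1429, 0.1441, 0.2175, 0.1799, 0.1633, 0.1523], E[r] = 2.3598, γ^t·E[r] = 0.566596, running G = 6.699360
t=5: π = [0.1430, 0.1440, 0.2176, 0.1799, 0.1633, 0.1522], E[r] = 2.3606, γ^t·E[r] = 0.396749, running G = 7.096109
t=6: π = [0.1430, 0.1440, 0.2176, 0.1799, 0.1633, 0.1522], E[r] = 2.3606, γ^t·E[r] = 0.277719, running G = 7.373828
t=7: π = [0.1430, 0.1440, 0.2176, 0.1799, 0.1633, 0.1522], E[r] = 2.3606, γ^t·E[r] = 0.194402, running G = 7.568230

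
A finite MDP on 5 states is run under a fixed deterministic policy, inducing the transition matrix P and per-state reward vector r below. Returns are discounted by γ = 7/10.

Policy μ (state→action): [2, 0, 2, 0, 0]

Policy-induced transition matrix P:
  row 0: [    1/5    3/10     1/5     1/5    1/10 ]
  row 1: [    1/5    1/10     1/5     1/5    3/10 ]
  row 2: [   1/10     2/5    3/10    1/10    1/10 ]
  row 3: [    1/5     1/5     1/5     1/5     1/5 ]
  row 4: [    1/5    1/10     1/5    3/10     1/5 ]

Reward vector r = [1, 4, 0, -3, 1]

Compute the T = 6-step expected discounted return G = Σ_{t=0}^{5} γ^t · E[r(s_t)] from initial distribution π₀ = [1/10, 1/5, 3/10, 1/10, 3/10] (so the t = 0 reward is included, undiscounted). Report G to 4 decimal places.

t=0: π = [0.1000, 0.2000, 0.3000, 0.1000, 0.3000], E[r] = 0.9000, γ^t·E[r] = 0.900000, running G = 0.900000
t=1: π = [0.1700, 0.2200, 0.2300, 0.2000, 0.1800], E[r] = 0.6300, γ^t·E[r] = 0.441000, running G = 1.341000
t=2: π = [0.1770, 0.2230, 0.2230, 0.1950, 0.1820], E[r] = 0.6660, γ^t·E[r] = 0.326340, running G = 1.667340
t=3: π = [0.1777, 0.2218, 0.2223, 0.1959, 0.1823], E[r] = 0.6595, γ^t·E[r] = 0.226209, running G = 1.893549
t=4: π = [0.1778, 0.2218, 0.2222, 0.1960, 0.1822], E[r] = 0.6592, γ^t·E[r] = 0.158281, running G = 2.051830
t=5: π = [0.1778, 0.2218, 0.2222, 0.1960, 0.1822], E[r] = 0.6593, γ^t·E[r] = 0.110803, running G = 2.162632

G = 2.1626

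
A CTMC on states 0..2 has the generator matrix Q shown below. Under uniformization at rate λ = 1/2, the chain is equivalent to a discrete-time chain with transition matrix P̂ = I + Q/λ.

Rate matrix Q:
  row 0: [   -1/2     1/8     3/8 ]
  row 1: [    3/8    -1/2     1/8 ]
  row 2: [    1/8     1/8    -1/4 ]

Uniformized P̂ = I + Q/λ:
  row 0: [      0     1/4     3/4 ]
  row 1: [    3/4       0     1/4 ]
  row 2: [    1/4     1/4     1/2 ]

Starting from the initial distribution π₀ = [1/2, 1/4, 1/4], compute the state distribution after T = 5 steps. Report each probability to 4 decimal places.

π = [0.2803, 0.2000, 0.5198]

t=0: π = [0.5000, 0.2500, 0.2500]
t=1: π = [0.2500, 0.1875, 0.5625]
t=2: π = [0.2813, 0.2031, 0.5156]
t=3: π = [0.2813, 0.1992, 0.5195]
t=4: π = [0.2793, 0.2002, 0.5205]
t=5: π = [0.2803, 0.2000, 0.5198]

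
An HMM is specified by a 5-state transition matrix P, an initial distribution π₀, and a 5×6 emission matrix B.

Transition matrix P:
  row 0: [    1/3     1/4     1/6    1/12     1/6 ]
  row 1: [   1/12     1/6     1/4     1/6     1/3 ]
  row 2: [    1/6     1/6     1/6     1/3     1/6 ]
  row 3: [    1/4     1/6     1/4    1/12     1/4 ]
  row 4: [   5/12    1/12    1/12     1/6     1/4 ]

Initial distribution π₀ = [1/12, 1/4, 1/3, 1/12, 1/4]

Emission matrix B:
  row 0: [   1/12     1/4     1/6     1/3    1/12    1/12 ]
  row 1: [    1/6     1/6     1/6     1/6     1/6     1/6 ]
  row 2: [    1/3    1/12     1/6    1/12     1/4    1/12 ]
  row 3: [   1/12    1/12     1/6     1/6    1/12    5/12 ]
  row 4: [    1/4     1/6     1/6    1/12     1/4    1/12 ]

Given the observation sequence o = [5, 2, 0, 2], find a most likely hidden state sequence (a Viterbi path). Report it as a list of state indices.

t=0: δ = [6.944e-03, 4.167e-02, 2.778e-02, 3.472e-02, 2.083e-02]  (obs o_0=5)
t=1: δ = [1.447e-03, 1.157e-03, 1.736e-03, 1.543e-03, 2.315e-03]  ψ = [3, 1, 1, 2, 1]  (obs o_1=2)
t=2: δ = [8.038e-05, 6.028e-05, 1.286e-04, 4.823e-05, 1.447e-04]  ψ = [4, 0, 3, 2, 4]  (obs o_2=0)
t=3: δ = [1.005e-05, 3.572e-06, 3.572e-06, 7.144e-06, 6.028e-06]  ψ = [4, 2, 2, 2, 4]  (obs o_3=2)
backtrack: best end state = 0; path = [1, 4, 4, 0]

path = [1, 4, 4, 0]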